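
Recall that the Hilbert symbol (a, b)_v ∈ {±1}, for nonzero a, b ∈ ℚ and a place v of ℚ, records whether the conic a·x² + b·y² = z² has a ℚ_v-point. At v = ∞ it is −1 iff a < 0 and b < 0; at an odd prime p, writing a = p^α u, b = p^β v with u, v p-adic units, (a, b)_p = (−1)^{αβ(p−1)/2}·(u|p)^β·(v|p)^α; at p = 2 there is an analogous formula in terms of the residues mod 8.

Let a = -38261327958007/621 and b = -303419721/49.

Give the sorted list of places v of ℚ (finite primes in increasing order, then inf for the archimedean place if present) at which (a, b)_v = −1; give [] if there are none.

[19, 23, 41, inf]

(a, b) ≡ (-75496343307, -2507601) mod (ℚ^×)²; places V = {2, 3, 7, 11, 17, 19, 23, 29, 37, 41, ∞}.
(a,b)_41: α=1, u≡21; β=1, v≡28 (mod 41); (21|41)=+1, (28|41)=-1; sign (−1)^0·+1^1·-1^1 = -1.
(a,b)_23: α=-1, u≡16; β=0, v≡17 (mod 23); (16|23)=+1, (17|23)=-1; sign (−1)^0·+1^0·-1^-1 = -1.
(a,b)_7: α=1, u≡5; β=-2, v≡4 (mod 7); (5|7)=-1, (4|7)=+1; sign (−1)^0·-1^-2·+1^1 = +1.
(a,b)_37: α=1, u≡36; β=1, v≡3 (mod 37); (36|37)=+1, (3|37)=+1; sign (−1)^0·+1^1·+1^1 = +1.
(a,b)_19: α=1, u≡14; β=1, v≡2 (mod 19); (14|19)=-1, (2|19)=-1; sign (−1)^1·-1^1·-1^1 = -1.
(a,b)_11: α=3, u≡1; β=2, v≡5 (mod 11); (1|11)=+1, (5|11)=+1; sign (−1)^0·+1^2·+1^3 = +1.
(a,b)_2: α=0, β=0; u≡5, v≡7 (mod 8); ε(u)ε(v)=0·1, αω(v)=0·0, βω(u)=0·1; sum ≡ 0  ⇒  +1.
(a,b)_∞: sgn(-75496343307)=−, sgn(-2507601)=−, so -1.
(a,b)_29: α=1, u≡24; β=1, v≡24 (mod 29); (24|29)=+1, (24|29)=+1; sign (−1)^0·+1^1·+1^1 = +1.
(a,b)_17: α=3, u≡12; β=0, v≡16 (mod 17); (12|17)=-1, (16|17)=+1; sign (−1)^0·-1^0·+1^3 = +1.
(a,b)_3: α=-3, u≡1; β=1, v≡2 (mod 3); (1|3)=+1, (2|3)=-1; sign (−1)^1·+1^1·-1^-3 = +1.
(-75496343307, -2507601 / ℚ) ramifies at {19, 23, 41, ∞}: a division algebra.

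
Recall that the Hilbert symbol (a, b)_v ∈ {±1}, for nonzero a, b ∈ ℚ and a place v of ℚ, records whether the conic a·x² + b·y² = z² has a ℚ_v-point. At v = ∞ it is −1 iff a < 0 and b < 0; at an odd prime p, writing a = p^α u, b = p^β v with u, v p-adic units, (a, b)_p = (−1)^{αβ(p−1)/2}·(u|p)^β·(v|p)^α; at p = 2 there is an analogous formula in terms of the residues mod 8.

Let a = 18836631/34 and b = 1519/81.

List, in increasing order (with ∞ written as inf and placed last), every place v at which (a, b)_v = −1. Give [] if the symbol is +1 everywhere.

[2, 17, 29, 31]

(a, b) ≡ (10846, 31) mod (ℚ^×)²; places V = {2, 3, 7, 11, 17, 29, 31, ∞}.
(a,b)_∞: sgn(10846)=+, sgn(31)=+, so +1.
(a,b)_17: α=-1, u≡1; β=0, v≡7 (mod 17); (1|17)=+1, (7|17)=-1; sign (−1)^0·+1^0·-1^-1 = -1.
(a,b)_11: α=1, u≡7; β=0, v≡3 (mod 11); (7|11)=-1, (3|11)=+1; sign (−1)^0·-1^0·+1^1 = +1.
(a,b)_29: α=1, u≡11; β=0, v≡3 (mod 29); (11|29)=-1, (3|29)=-1; sign (−1)^0·-1^0·-1^1 = -1.
(a,b)_2: α=-1, β=0; u≡7, v≡7 (mod 8); ε(u)ε(v)=1·1, αω(v)=-1·0, βω(u)=0·0; sum ≡ 1  ⇒  -1.
(a,b)_3: α=10, u≡1; β=-4, v≡1 (mod 3); (1|3)=+1, (1|3)=+1; sign (−1)^0·+1^-4·+1^10 = +1.
(a,b)_7: α=0, u≡5; β=2, v≡6 (mod 7); (5|7)=-1, (6|7)=-1; sign (−1)^0·-1^2·-1^0 = +1.
(a,b)_31: α=0, u≡13; β=1, v≡14 (mod 31); (13|31)=-1, (14|31)=+1; sign (−1)^0·-1^1·+1^0 = -1.
|Ram(10846, 31)| = 4, even; anisotropic at {2, 17, 29, 31}.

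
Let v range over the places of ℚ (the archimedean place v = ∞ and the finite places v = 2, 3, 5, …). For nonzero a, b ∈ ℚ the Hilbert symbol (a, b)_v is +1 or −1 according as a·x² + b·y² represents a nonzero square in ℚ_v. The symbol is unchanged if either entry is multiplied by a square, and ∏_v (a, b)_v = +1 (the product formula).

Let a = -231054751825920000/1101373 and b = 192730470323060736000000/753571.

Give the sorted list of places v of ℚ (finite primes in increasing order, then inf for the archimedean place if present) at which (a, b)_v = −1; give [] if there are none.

Mod squares: a ≡ -2261, b ≡ 6279. Check v ∈ {∞, 2, 3, 5, 7, 11, 13, 17, 19, 23}.
v=3: a=3^4·(≡1), b=3^3·(≡2) mod 3; (1|3)=+1, (2|3)=-1; (−1)^{4·3·1}·(+1)^3·(-1)^4 = +1.
v=19: a=19^-1·(≡3), b=19^0·(≡4) mod 19; (3|19)=-1, (4|19)=+1; (−1)^{-1·0·9}·(-1)^0·(+1)^-1 = +1.
v=23: a=23^2·(≡4), b=23^3·(≡10) mod 23; (4|23)=+1, (10|23)=-1; (−1)^{2·3·11}·(+1)^3·(-1)^2 = +1.
v=11: a=11^2·(≡3), b=11^2·(≡4) mod 11; (3|11)=+1, (4|11)=+1; (−1)^{2·2·5}·(+1)^2·(+1)^2 = +1.
v=13: a=13^-2·(≡12), b=13^-3·(≡8) mod 13; (12|13)=+1, (8|13)=-1; (−1)^{-2·-3·6}·(+1)^-3·(-1)^-2 = +1.
v=17: a=17^1·(≡14), b=17^2·(≡10) mod 17; (14|17)=-1, (10|17)=-1; (−1)^{1·2·8}·(-1)^2·(-1)^1 = -1.
v=7: a=7^-3·(≡3), b=7^-3·(≡4) mod 7; (3|7)=-1, (4|7)=+1; (−1)^{-3·-3·3}·(-1)^-3·(+1)^-3 = +1.
v=∞: -2261 < 0 and 6279 > 0  ⇒  (a,b)_∞ = +1.
v=5: a=5^4·(≡1), b=5^6·(≡4) mod 5; (1|5)=+1, (4|5)=+1; (−1)^{4·6·2}·(+1)^6·(+1)^4 = +1.
v=2: v_2(a)=22, v_2(b)=30; units ≡ 3, 7 (mod 8); ε·ε+αω+βω = 1·1+22·0+30·1 ≡ 1  ⇒  (a,b)_2 = -1.
Ram(-2261, 6279) = {2, 17}; no ℚ_2-point on the conic.

[2, 17]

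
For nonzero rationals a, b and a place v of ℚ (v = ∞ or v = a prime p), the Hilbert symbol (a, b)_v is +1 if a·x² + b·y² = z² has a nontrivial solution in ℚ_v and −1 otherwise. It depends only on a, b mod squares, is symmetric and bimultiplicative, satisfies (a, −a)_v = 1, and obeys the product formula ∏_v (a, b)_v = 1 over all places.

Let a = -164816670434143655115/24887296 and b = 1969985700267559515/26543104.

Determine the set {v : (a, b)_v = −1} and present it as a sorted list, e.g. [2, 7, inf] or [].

[2, 29]

Mod squares: a ≡ -1084207485, b ≡ 435. Check v ∈ {∞, 2, 3, 5, 7, 23, 29, 31, 37, 41, 53}.
v=∞: -1084207485 < 0 and 435 > 0  ⇒  (a,b)_∞ = +1.
v=7: a=7^-2·(≡3), b=7^-2·(≡2) mod 7; (3|7)=-1, (2|7)=+1; (−1)^{-2·-2·3}·(-1)^-2·(+1)^-2 = +1.
v=41: a=41^3·(≡35), b=41^2·(≡33) mod 41; (35|41)=-1, (33|41)=+1; (−1)^{3·2·20}·(-1)^2·(+1)^3 = +1.
v=29: a=29^1·(≡4), b=29^1·(≡17) mod 29; (4|29)=+1, (17|29)=-1; (−1)^{1·1·14}·(+1)^1·(-1)^1 = -1.
v=37: a=37^3·(≡22), b=37^2·(≡34) mod 37; (22|37)=-1, (34|37)=+1; (−1)^{3·2·18}·(-1)^2·(+1)^3 = +1.
v=3: a=3^7·(≡2), b=3^7·(≡1) mod 3; (2|3)=-1, (1|3)=+1; (−1)^{7·7·1}·(-1)^7·(+1)^7 = +1.
v=23: a=23^0·(≡8), b=23^-2·(≡21) mod 23; (8|23)=+1, (21|23)=-1; (−1)^{0·-2·11}·(+1)^-2·(-1)^0 = +1.
v=31: a=31^-1·(≡17), b=31^2·(≡20) mod 31; (17|31)=-1, (20|31)=+1; (−1)^{-1·2·15}·(-1)^2·(+1)^-1 = +1.
v=2: v_2(a)=-14, v_2(b)=-10; units ≡ 3, 3 (mod 8); ε·ε+αω+βω = 1·1+-14·1+-10·1 ≡ 1  ⇒  (a,b)_2 = -1.
v=53: a=53^3·(≡13), b=53^2·(≡1) mod 53; (13|53)=+1, (1|53)=+1; (−1)^{3·2·26}·(+1)^2·(+1)^3 = +1.
v=5: a=5^1·(≡2), b=5^1·(≡2) mod 5; (2|5)=-1, (2|5)=-1; (−1)^{1·1·2}·(-1)^1·(-1)^1 = +1.
|Ram(-1084207485, 435)| = 2, even; anisotropic at {2, 29}.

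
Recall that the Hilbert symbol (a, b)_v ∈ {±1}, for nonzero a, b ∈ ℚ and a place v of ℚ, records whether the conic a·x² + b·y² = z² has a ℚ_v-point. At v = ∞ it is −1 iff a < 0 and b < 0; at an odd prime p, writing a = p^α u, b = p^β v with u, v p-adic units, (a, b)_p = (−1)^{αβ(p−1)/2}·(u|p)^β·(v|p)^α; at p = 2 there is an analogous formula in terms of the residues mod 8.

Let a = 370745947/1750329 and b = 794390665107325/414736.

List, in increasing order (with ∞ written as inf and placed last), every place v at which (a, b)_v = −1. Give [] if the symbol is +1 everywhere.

(a, b) ≡ (4147, 13) mod (ℚ^×)²; places V = {2, 3, 5, 7, 11, 13, 23, 29, ∞}.
(a,b)_2: α=0, β=-4; u≡3, v≡5 (mod 8); ε(u)ε(v)=1·0, αω(v)=0·1, βω(u)=-4·1; sum ≡ 0  ⇒  +1.
(a,b)_13: α=3, u≡7; β=5, v≡4 (mod 13); (7|13)=-1, (4|13)=+1; sign (−1)^0·-1^5·+1^3 = -1.
(a,b)_7: α=-4, u≡5; β=-2, v≡6 (mod 7); (5|7)=-1, (6|7)=-1; sign (−1)^0·-1^-2·-1^-4 = +1.
(a,b)_23: α=2, u≡17; β=-2, v≡8 (mod 23); (17|23)=-1, (8|23)=+1; sign (−1)^0·-1^-2·+1^2 = +1.
(a,b)_11: α=1, u≡5; β=2, v≡8 (mod 11); (5|11)=+1, (8|11)=-1; sign (−1)^0·+1^2·-1^1 = -1.
(a,b)_29: α=1, u≡14; β=4, v≡16 (mod 29); (14|29)=-1, (16|29)=+1; sign (−1)^0·-1^4·+1^1 = +1.
(a,b)_∞: sgn(4147)=+, sgn(13)=+, so +1.
(a,b)_5: α=0, u≡3; β=2, v≡3 (mod 5); (3|5)=-1, (3|5)=-1; sign (−1)^0·-1^2·-1^0 = +1.
(a,b)_3: α=-6, u≡1; β=0, v≡1 (mod 3); (1|3)=+1, (1|3)=+1; sign (−1)^0·+1^0·+1^-6 = +1.
(4147, 13 / ℚ) ramifies at {11, 13}: a division algebra.

[11, 13]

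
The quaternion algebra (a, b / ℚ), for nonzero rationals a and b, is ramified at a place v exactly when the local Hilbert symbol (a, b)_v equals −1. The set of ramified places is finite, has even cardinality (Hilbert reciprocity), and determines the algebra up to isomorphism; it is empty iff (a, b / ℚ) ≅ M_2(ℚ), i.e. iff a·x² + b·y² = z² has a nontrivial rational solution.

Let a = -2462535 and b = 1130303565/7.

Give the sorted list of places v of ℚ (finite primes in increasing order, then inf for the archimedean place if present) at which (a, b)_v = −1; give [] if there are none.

[5, 37]

(a, b) ≡ (-273615, 37555) mod (ℚ^×)²; places V = {2, 3, 5, 7, 17, 29, 37, ∞}.
(a,b)_29: α=1, u≡26; β=1, v≡2 (mod 29); (26|29)=-1, (2|29)=-1; sign (−1)^0·-1^1·-1^1 = +1.
(a,b)_37: α=1, u≡8; β=1, v≡4 (mod 37); (8|37)=-1, (4|37)=+1; sign (−1)^0·-1^1·+1^1 = -1.
(a,b)_∞: sgn(-273615)=−, sgn(37555)=+, so +1.
(a,b)_3: α=3, u≡1; β=6, v≡1 (mod 3); (1|3)=+1, (1|3)=+1; sign (−1)^0·+1^6·+1^3 = +1.
(a,b)_7: α=0, u≡2; β=-1, v≡6 (mod 7); (2|7)=+1, (6|7)=-1; sign (−1)^0·+1^-1·-1^0 = +1.
(a,b)_17: α=1, u≡2; β=2, v≡2 (mod 17); (2|17)=+1, (2|17)=+1; sign (−1)^0·+1^2·+1^1 = +1.
(a,b)_2: α=0, β=0; u≡1, v≡3 (mod 8); ε(u)ε(v)=0·1, αω(v)=0·1, βω(u)=0·0; sum ≡ 0  ⇒  +1.
(a,b)_5: α=1, u≡3; β=1, v≡4 (mod 5); (3|5)=-1, (4|5)=+1; sign (−1)^0·-1^1·+1^1 = -1.
Ram(-273615, 37555) = {5, 37}; no ℚ_5-point on the conic.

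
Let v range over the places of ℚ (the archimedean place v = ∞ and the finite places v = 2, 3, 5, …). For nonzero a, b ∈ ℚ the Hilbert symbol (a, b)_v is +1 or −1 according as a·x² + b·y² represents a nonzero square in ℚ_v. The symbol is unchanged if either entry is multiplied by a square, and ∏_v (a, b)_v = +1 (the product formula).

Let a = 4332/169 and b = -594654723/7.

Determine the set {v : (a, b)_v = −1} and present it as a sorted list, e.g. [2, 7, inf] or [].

(a, b) ≡ (3, -21) mod (ℚ^×)²; places V = {2, 3, 7, 13, 19, ∞}.
(a,b)_13: α=-2, u≡3; β=2, v≡8 (mod 13); (3|13)=+1, (8|13)=-1; sign (−1)^0·+1^2·-1^-2 = +1.
(a,b)_∞: sgn(3)=+, sgn(-21)=−, so +1.
(a,b)_7: α=0, u≡6; β=-1, v≡2 (mod 7); (6|7)=-1, (2|7)=+1; sign (−1)^0·-1^-1·+1^0 = -1.
(a,b)_3: α=1, u≡1; β=3, v≡2 (mod 3); (1|3)=+1, (2|3)=-1; sign (−1)^1·+1^3·-1^1 = +1.
(a,b)_2: α=2, β=0; u≡3, v≡3 (mod 8); ε(u)ε(v)=1·1, αω(v)=2·1, βω(u)=0·1; sum ≡ 1  ⇒  -1.
(a,b)_19: α=2, u≡13; β=4, v≡5 (mod 19); (13|19)=-1, (5|19)=+1; sign (−1)^0·-1^4·+1^2 = +1.
|Ram(3, -21)| = 2, even; anisotropic at {2, 7}.

[2, 7]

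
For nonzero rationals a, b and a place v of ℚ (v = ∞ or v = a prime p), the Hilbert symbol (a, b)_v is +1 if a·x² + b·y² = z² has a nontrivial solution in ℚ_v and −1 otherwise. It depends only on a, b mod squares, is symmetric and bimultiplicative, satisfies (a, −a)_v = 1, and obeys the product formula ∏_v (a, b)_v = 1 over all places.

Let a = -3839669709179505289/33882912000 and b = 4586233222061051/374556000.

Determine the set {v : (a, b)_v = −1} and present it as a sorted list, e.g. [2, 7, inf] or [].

[2, 5, 11, 13]

Mod squares: a ≡ -5, b ≡ 4290. Check v ∈ {∞, 2, 3, 5, 7, 11, 13, 23, 29}.
v=23: a=23^6·(≡2), b=23^4·(≡2) mod 23; (2|23)=+1, (2|23)=+1; (−1)^{6·4·11}·(+1)^4·(+1)^6 = +1.
v=13: a=13^0·(≡8), b=13^-1·(≡6) mod 13; (8|13)=-1, (6|13)=-1; (−1)^{0·-1·6}·(-1)^-1·(-1)^0 = -1.
v=2: v_2(a)=-8, v_2(b)=-5; units ≡ 3, 1 (mod 8); ε·ε+αω+βω = 1·0+-8·0+-5·1 ≡ 1  ⇒  (a,b)_2 = -1.
v=3: a=3^-2·(≡1), b=3^-1·(≡2) mod 3; (1|3)=+1, (2|3)=-1; (−1)^{-2·-1·1}·(+1)^-1·(-1)^-2 = +1.
v=29: a=29^0·(≡16), b=29^2·(≡2) mod 29; (16|29)=+1, (2|29)=-1; (−1)^{0·2·14}·(+1)^2·(-1)^0 = +1.
v=∞: -5 < 0 and 4290 > 0  ⇒  (a,b)_∞ = +1.
v=11: a=11^10·(≡7), b=11^7·(≡1) mod 11; (7|11)=-1, (1|11)=+1; (−1)^{10·7·5}·(-1)^7·(+1)^10 = -1.
v=5: a=5^-3·(≡1), b=5^-3·(≡2) mod 5; (1|5)=+1, (2|5)=-1; (−1)^{-3·-3·2}·(+1)^-3·(-1)^-3 = -1.
v=7: a=7^-6·(≡4), b=7^-4·(≡3) mod 7; (4|7)=+1, (3|7)=-1; (−1)^{-6·-4·3}·(+1)^-4·(-1)^-6 = +1.
(-5, 4290 / ℚ) ramifies at {2, 5, 11, 13}: a division algebra.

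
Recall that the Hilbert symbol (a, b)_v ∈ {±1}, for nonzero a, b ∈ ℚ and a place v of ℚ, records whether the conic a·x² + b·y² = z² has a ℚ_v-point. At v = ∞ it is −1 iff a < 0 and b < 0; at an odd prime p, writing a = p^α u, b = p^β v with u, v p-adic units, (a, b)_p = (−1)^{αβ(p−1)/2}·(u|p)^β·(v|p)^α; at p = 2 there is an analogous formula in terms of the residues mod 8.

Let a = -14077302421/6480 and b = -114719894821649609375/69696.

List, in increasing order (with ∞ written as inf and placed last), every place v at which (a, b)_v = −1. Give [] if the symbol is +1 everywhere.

[5, 7, 17, inf]

(a, b) ≡ (-177905, -23) mod (ℚ^×)²; places V = {2, 3, 5, 7, 11, 13, 17, 19, 23, 37, ∞}.
(a,b)_7: α=1, u≡4; β=0, v≡3 (mod 7); (4|7)=+1, (3|7)=-1; sign (−1)^0·+1^0·-1^1 = -1.
(a,b)_17: α=3, u≡11; β=2, v≡6 (mod 17); (11|17)=-1, (6|17)=-1; sign (−1)^0·-1^2·-1^3 = -1.
(a,b)_13: α=1, u≡12; β=2, v≡1 (mod 13); (12|13)=+1, (1|13)=+1; sign (−1)^0·+1^2·+1^1 = +1.
(a,b)_2: α=-4, β=-6; u≡7, v≡1 (mod 8); ε(u)ε(v)=1·0, αω(v)=-4·0, βω(u)=-6·0; sum ≡ 0  ⇒  +1.
(a,b)_23: α=1, u≡18; β=3, v≡20 (mod 23); (18|23)=+1, (20|23)=-1; sign (−1)^1·+1^3·-1^1 = +1.
(a,b)_∞: sgn(-177905)=−, sgn(-23)=−, so -1.
(a,b)_3: α=-4, u≡1; β=-2, v≡1 (mod 3); (1|3)=+1, (1|3)=+1; sign (−1)^0·+1^-2·+1^-4 = +1.
(a,b)_19: α=0, u≡5; β=2, v≡18 (mod 19); (5|19)=+1, (18|19)=-1; sign (−1)^0·+1^2·-1^0 = +1.
(a,b)_37: α=2, u≡4; β=2, v≡35 (mod 37); (4|37)=+1, (35|37)=-1; sign (−1)^0·+1^2·-1^2 = +1.
(a,b)_11: α=0, u≡5; β=-2, v≡10 (mod 11); (5|11)=+1, (10|11)=-1; sign (−1)^0·+1^-2·-1^0 = +1.
(a,b)_5: α=-1, u≡4; β=8, v≡2 (mod 5); (4|5)=+1, (2|5)=-1; sign (−1)^0·+1^8·-1^-1 = -1.
(-177905, -23 / ℚ) ramifies at {5, 7, 17, ∞}: a division algebra.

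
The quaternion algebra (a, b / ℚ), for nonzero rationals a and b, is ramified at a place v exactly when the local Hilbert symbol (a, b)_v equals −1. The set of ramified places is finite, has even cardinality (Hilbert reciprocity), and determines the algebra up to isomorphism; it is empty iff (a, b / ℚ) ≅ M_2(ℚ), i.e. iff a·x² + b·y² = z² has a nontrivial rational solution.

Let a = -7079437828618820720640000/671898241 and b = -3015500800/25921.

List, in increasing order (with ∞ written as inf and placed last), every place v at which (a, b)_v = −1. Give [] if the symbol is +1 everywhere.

(a, b) ≡ (-32759, -697) mod (ℚ^×)²; places V = {2, 3, 5, 7, 13, 17, 23, 41, 47, ∞}.
(a,b)_∞: sgn(-32759)=−, sgn(-697)=−, so -1.
(a,b)_41: α=3, u≡10; β=1, v≡22 (mod 41); (10|41)=+1, (22|41)=-1; sign (−1)^0·+1^1·-1^3 = -1.
(a,b)_23: α=-4, u≡16; β=-2, v≡12 (mod 23); (16|23)=+1, (12|23)=+1; sign (−1)^0·+1^-2·+1^-4 = +1.
(a,b)_13: α=6, u≡3; β=2, v≡11 (mod 13); (3|13)=+1, (11|13)=-1; sign (−1)^0·+1^2·-1^6 = +1.
(a,b)_47: α=1, u≡8; β=0, v≡1 (mod 47); (8|47)=+1, (1|47)=+1; sign (−1)^0·+1^0·+1^1 = +1.
(a,b)_7: α=-4, u≡2; β=-2, v≡6 (mod 7); (2|7)=+1, (6|7)=-1; sign (−1)^0·+1^-2·-1^-4 = +1.
(a,b)_17: α=3, u≡11; β=1, v≡12 (mod 17); (11|17)=-1, (12|17)=-1; sign (−1)^0·-1^1·-1^3 = +1.
(a,b)_2: α=14, β=10; u≡1, v≡7 (mod 8); ε(u)ε(v)=0·1, αω(v)=14·0, βω(u)=10·0; sum ≡ 0  ⇒  +1.
(a,b)_3: α=2, u≡1; β=0, v≡2 (mod 3); (1|3)=+1, (2|3)=-1; sign (−1)^0·+1^0·-1^2 = +1.
(a,b)_5: α=4, u≡1; β=2, v≡3 (mod 5); (1|5)=+1, (3|5)=-1; sign (−1)^0·+1^2·-1^4 = +1.
(-32759, -697 / ℚ) ramifies at {41, ∞}: a division algebra.

[41, inf]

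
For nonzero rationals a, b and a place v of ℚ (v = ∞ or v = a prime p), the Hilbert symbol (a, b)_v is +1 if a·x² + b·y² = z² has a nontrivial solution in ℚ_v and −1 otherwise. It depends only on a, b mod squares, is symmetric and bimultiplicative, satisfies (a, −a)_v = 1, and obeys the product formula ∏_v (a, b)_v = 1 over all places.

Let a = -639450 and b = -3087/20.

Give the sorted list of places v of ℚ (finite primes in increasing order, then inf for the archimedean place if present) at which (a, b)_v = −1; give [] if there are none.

[2, 5, 7, inf]

(a, b) ≡ (-58, -35) mod (ℚ^×)²; places V = {2, 3, 5, 7, 29, ∞}.
(a,b)_3: α=2, u≡2; β=2, v≡1 (mod 3); (2|3)=-1, (1|3)=+1; sign (−1)^0·-1^2·+1^2 = +1.
(a,b)_29: α=1, u≡19; β=0, v≡24 (mod 29); (19|29)=-1, (24|29)=+1; sign (−1)^0·-1^0·+1^1 = +1.
(a,b)_7: α=2, u≡5; β=3, v≡2 (mod 7); (5|7)=-1, (2|7)=+1; sign (−1)^0·-1^3·+1^2 = -1.
(a,b)_2: α=1, β=-2; u≡3, v≡5 (mod 8); ε(u)ε(v)=1·0, αω(v)=1·1, βω(u)=-2·1; sum ≡ 1  ⇒  -1.
(a,b)_∞: sgn(-58)=−, sgn(-35)=−, so -1.
(a,b)_5: α=2, u≡2; β=-1, v≡2 (mod 5); (2|5)=-1, (2|5)=-1; sign (−1)^0·-1^-1·-1^2 = -1.
(-58, -35 / ℚ) ramifies at {2, 5, 7, ∞}: a division algebra.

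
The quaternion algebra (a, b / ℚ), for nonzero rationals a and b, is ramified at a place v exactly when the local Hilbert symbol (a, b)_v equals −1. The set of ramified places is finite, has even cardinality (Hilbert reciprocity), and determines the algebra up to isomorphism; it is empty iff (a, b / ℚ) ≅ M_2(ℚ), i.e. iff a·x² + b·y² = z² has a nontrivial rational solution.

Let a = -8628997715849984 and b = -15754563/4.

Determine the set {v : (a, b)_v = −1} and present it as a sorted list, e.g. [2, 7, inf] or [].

Mod squares: a ≡ -11, b ≡ -14467. Check v ∈ {∞, 2, 3, 11, 17, 23, 37}.
v=37: a=37^2·(≡16), b=37^1·(≡27) mod 37; (16|37)=+1, (27|37)=+1; (−1)^{2·1·18}·(+1)^1·(+1)^2 = +1.
v=17: a=17^2·(≡7), b=17^1·(≡4) mod 17; (7|17)=-1, (4|17)=+1; (−1)^{2·1·8}·(-1)^1·(+1)^2 = -1.
v=23: a=23^2·(≡6), b=23^1·(≡7) mod 23; (6|23)=+1, (7|23)=-1; (−1)^{2·1·11}·(+1)^1·(-1)^2 = +1.
v=2: v_2(a)=8, v_2(b)=-2; units ≡ 5, 5 (mod 8); ε·ε+αω+βω = 0·0+8·1+-2·1 ≡ 0  ⇒  (a,b)_2 = +1.
v=3: a=3^0·(≡1), b=3^2·(≡2) mod 3; (1|3)=+1, (2|3)=-1; (−1)^{0·2·1}·(+1)^2·(-1)^0 = +1.
v=∞: -11 < 0 and -14467 < 0  ⇒  (a,b)_∞ = -1.
v=11: a=11^5·(≡10), b=11^2·(≡1) mod 11; (10|11)=-1, (1|11)=+1; (−1)^{5·2·5}·(-1)^2·(+1)^5 = +1.
|Ram(-11, -14467)| = 2, even; anisotropic at {17, ∞}.

[17, inf]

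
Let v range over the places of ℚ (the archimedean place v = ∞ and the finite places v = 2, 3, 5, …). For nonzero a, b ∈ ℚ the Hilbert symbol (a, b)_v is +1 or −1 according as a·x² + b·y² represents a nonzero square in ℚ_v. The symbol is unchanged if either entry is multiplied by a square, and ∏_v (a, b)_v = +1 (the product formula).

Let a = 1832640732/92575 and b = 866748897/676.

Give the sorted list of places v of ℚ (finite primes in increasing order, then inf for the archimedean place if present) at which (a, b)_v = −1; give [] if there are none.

[3, 7, 29, 41]

(a, b) ≡ (2108561, 2337) mod (ℚ^×)²; places V = {2, 3, 5, 7, 13, 17, 19, 23, 29, 41, 47, ∞}.
(a,b)_∞: sgn(2108561)=+, sgn(2337)=+, so +1.
(a,b)_19: α=0, u≡1; β=1, v≡6 (mod 19); (1|19)=+1, (6|19)=+1; sign (−1)^0·+1^1·+1^0 = +1.
(a,b)_41: α=0, u≡35; β=1, v≡37 (mod 41); (35|41)=-1, (37|41)=+1; sign (−1)^0·-1^1·+1^0 = -1.
(a,b)_7: α=-1, u≡3; β=2, v≡3 (mod 7); (3|7)=-1, (3|7)=-1; sign (−1)^0·-1^2·-1^-1 = -1.
(a,b)_17: α=1, u≡16; β=0, v≡16 (mod 17); (16|17)=+1, (16|17)=+1; sign (−1)^0·+1^0·+1^1 = +1.
(a,b)_5: α=-2, u≡4; β=0, v≡2 (mod 5); (4|5)=+1, (2|5)=-1; sign (−1)^0·+1^0·-1^-2 = +1.
(a,b)_2: α=2, β=-2; u≡1, v≡1 (mod 8); ε(u)ε(v)=0·0, αω(v)=2·0, βω(u)=-2·0; sum ≡ 0  ⇒  +1.
(a,b)_47: α=1, u≡42; β=0, v≡18 (mod 47); (42|47)=+1, (18|47)=+1; sign (−1)^0·+1^0·+1^1 = +1.
(a,b)_3: α=2, u≡2; β=3, v≡2 (mod 3); (2|3)=-1, (2|3)=-1; sign (−1)^0·-1^3·-1^2 = -1.
(a,b)_29: α=1, u≡4; β=2, v≡21 (mod 29); (4|29)=+1, (21|29)=-1; sign (−1)^0·+1^2·-1^1 = -1.
(a,b)_13: α=3, u≡12; β=-2, v≡10 (mod 13); (12|13)=+1, (10|13)=+1; sign (−1)^0·+1^-2·+1^3 = +1.
(a,b)_23: α=-2, u≡3; β=0, v≡17 (mod 23); (3|23)=+1, (17|23)=-1; sign (−1)^0·+1^0·-1^-2 = +1.
|Ram(2108561, 2337)| = 4, even; anisotropic at {3, 7, 29, 41}.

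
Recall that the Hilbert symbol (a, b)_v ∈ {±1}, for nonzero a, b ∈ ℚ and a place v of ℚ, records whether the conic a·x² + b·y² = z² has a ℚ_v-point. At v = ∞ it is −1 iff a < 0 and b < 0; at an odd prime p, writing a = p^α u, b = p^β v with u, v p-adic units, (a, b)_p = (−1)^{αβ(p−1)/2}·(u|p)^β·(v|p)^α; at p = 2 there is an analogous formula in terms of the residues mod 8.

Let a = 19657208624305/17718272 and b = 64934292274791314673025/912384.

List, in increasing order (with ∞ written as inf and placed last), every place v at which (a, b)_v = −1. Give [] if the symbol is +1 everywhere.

(a, b) ≡ (1616615, 19019) mod (ℚ^×)²; places V = {2, 3, 5, 7, 11, 13, 17, 19, 23, 37, ∞}.
(a,b)_5: α=1, u≡3; β=2, v≡4 (mod 5); (3|5)=-1, (4|5)=+1; sign (−1)^0·-1^2·+1^1 = +1.
(a,b)_13: α=-1, u≡4; β=3, v≡11 (mod 13); (4|13)=+1, (11|13)=-1; sign (−1)^0·+1^3·-1^-1 = -1.
(a,b)_11: α=-3, u≡5; β=-1, v≡6 (mod 11); (5|11)=+1, (6|11)=-1; sign (−1)^1·+1^-1·-1^-3 = +1.
(a,b)_23: α=2, u≡22; β=2, v≡11 (mod 23); (22|23)=-1, (11|23)=-1; sign (−1)^0·-1^2·-1^2 = +1.
(a,b)_∞: sgn(1616615)=+, sgn(19019)=+, so +1.
(a,b)_19: α=1, u≡18; β=3, v≡8 (mod 19); (18|19)=-1, (8|19)=-1; sign (−1)^1·-1^3·-1^1 = -1.
(a,b)_7: α=5, u≡2; β=7, v≡4 (mod 7); (2|7)=+1, (4|7)=+1; sign (−1)^1·+1^7·+1^5 = -1.
(a,b)_3: α=0, u≡2; β=-4, v≡2 (mod 3); (2|3)=-1, (2|3)=-1; sign (−1)^0·-1^-4·-1^0 = +1.
(a,b)_2: α=-10, β=-10; u≡7, v≡3 (mod 8); ε(u)ε(v)=1·1, αω(v)=-10·1, βω(u)=-10·0; sum ≡ 1  ⇒  -1.
(a,b)_37: α=2, u≡1; β=2, v≡33 (mod 37); (1|37)=+1, (33|37)=+1; sign (−1)^0·+1^2·+1^2 = +1.
(a,b)_17: α=1, u≡5; β=2, v≡15 (mod 17); (5|17)=-1, (15|17)=+1; sign (−1)^0·-1^2·+1^1 = +1.
(1616615, 19019 / ℚ) ramifies at {2, 7, 13, 19}: a division algebra.

[2, 7, 13, 19]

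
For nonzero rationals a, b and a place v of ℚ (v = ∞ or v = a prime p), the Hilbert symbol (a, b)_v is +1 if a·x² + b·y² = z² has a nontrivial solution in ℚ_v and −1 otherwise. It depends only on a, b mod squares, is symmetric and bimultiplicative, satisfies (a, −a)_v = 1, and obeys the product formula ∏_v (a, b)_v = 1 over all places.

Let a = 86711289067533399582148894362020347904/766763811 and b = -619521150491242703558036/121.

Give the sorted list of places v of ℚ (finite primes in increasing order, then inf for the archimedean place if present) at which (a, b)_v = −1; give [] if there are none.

[13, 31]

Mod squares: a ≡ 1824361, b ≡ -115661. Check v ∈ {∞, 2, 3, 7, 11, 13, 17, 19, 23, 29, 31, 41, 43}.
v=17: a=17^8·(≡6), b=17^4·(≡10) mod 17; (6|17)=-1, (10|17)=-1; (−1)^{8·4·8}·(-1)^4·(-1)^8 = +1.
v=23: a=23^-2·(≡6), b=23^0·(≡9) mod 23; (6|23)=+1, (9|23)=+1; (−1)^{-2·0·11}·(+1)^0·(+1)^-2 = +1.
v=29: a=29^3·(≡21), b=29^2·(≡24) mod 29; (21|29)=-1, (24|29)=+1; (−1)^{3·2·14}·(-1)^2·(+1)^3 = +1.
v=7: a=7^3·(≡5), b=7^1·(≡2) mod 7; (5|7)=-1, (2|7)=+1; (−1)^{3·1·3}·(-1)^1·(+1)^3 = +1.
v=41: a=41^0·(≡4), b=41^1·(≡16) mod 41; (4|41)=+1, (16|41)=+1; (−1)^{0·1·20}·(+1)^1·(+1)^0 = +1.
v=2: v_2(a)=24, v_2(b)=2; units ≡ 1, 3 (mod 8); ε·ε+αω+βω = 0·1+24·1+2·0 ≡ 0  ⇒  (a,b)_2 = +1.
v=11: a=11^-5·(≡1), b=11^-2·(≡5) mod 11; (1|11)=+1, (5|11)=+1; (−1)^{-5·-2·5}·(+1)^-2·(+1)^-5 = +1.
v=43: a=43^3·(≡32), b=43^2·(≡35) mod 43; (32|43)=-1, (35|43)=+1; (−1)^{3·2·21}·(-1)^2·(+1)^3 = +1.
v=13: a=13^2·(≡2), b=13^5·(≡5) mod 13; (2|13)=-1, (5|13)=-1; (−1)^{2·5·6}·(-1)^5·(-1)^2 = -1.
v=19: a=19^3·(≡18), b=19^2·(≡9) mod 19; (18|19)=-1, (9|19)=+1; (−1)^{3·2·9}·(-1)^2·(+1)^3 = +1.
v=31: a=31^2·(≡27), b=31^1·(≡18) mod 31; (27|31)=-1, (18|31)=+1; (−1)^{2·1·15}·(-1)^1·(+1)^2 = -1.
v=3: a=3^-2·(≡1), b=3^0·(≡1) mod 3; (1|3)=+1, (1|3)=+1; (−1)^{-2·0·1}·(+1)^0·(+1)^-2 = +1.
v=∞: 1824361 > 0 and -115661 < 0  ⇒  (a,b)_∞ = +1.
Ram(1824361, -115661) = {13, 31}; no ℚ_13-point on the conic.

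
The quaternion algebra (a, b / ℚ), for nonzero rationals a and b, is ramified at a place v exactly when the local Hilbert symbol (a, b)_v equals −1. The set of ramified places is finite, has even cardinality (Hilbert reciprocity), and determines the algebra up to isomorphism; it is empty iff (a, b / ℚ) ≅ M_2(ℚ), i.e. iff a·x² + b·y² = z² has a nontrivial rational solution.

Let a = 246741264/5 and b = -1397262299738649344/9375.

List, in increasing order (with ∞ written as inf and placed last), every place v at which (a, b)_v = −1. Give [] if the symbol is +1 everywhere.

[3, 5]

Mod squares: a ≡ 5, b ≡ -165. Check v ∈ {∞, 2, 3, 5, 7, 11, 13, 17}.
v=11: a=11^2·(≡3), b=11^5·(≡2) mod 11; (3|11)=+1, (2|11)=-1; (−1)^{2·5·5}·(+1)^5·(-1)^2 = +1.
v=17: a=17^2·(≡14), b=17^4·(≡5) mod 17; (14|17)=-1, (5|17)=-1; (−1)^{2·4·8}·(-1)^4·(-1)^2 = +1.
v=7: a=7^2·(≡6), b=7^4·(≡5) mod 7; (6|7)=-1, (5|7)=-1; (−1)^{2·4·3}·(-1)^4·(-1)^2 = +1.
v=2: v_2(a)=4, v_2(b)=8; units ≡ 5, 3 (mod 8); ε·ε+αω+βω = 0·1+4·1+8·1 ≡ 0  ⇒  (a,b)_2 = +1.
v=∞: 5 > 0 and -165 < 0  ⇒  (a,b)_∞ = +1.
v=13: a=13^0·(≡11), b=13^2·(≡3) mod 13; (11|13)=-1, (3|13)=+1; (−1)^{0·2·6}·(-1)^2·(+1)^0 = +1.
v=3: a=3^2·(≡2), b=3^-1·(≡2) mod 3; (2|3)=-1, (2|3)=-1; (−1)^{2·-1·1}·(-1)^-1·(-1)^2 = -1.
v=5: a=5^-1·(≡4), b=5^-5·(≡2) mod 5; (4|5)=+1, (2|5)=-1; (−1)^{-1·-5·2}·(+1)^-5·(-1)^-1 = -1.
(5, -165 / ℚ) ramifies at {3, 5}: a division algebra.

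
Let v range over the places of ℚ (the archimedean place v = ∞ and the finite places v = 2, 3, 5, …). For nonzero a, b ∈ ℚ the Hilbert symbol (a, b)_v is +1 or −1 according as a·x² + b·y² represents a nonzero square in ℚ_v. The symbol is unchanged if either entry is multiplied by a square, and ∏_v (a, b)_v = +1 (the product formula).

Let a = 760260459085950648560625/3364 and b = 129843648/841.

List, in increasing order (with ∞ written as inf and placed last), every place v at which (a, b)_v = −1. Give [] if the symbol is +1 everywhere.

[3, 23]

Mod squares: a ≡ 57, b ≡ 23. Check v ∈ {∞, 2, 3, 5, 11, 19, 23, 29}.
v=11: a=11^6·(≡6), b=11^2·(≡1) mod 11; (6|11)=-1, (1|11)=+1; (−1)^{6·2·5}·(-1)^2·(+1)^6 = +1.
v=19: a=19^1·(≡13), b=19^0·(≡16) mod 19; (13|19)=-1, (16|19)=+1; (−1)^{1·0·9}·(-1)^0·(+1)^1 = +1.
v=3: a=3^17·(≡1), b=3^6·(≡2) mod 3; (1|3)=+1, (2|3)=-1; (−1)^{17·6·1}·(+1)^6·(-1)^17 = -1.
v=29: a=29^-2·(≡13), b=29^-2·(≡5) mod 29; (13|29)=+1, (5|29)=+1; (−1)^{-2·-2·14}·(+1)^-2·(+1)^-2 = +1.
v=5: a=5^4·(≡3), b=5^0·(≡3) mod 5; (3|5)=-1, (3|5)=-1; (−1)^{4·0·2}·(-1)^0·(-1)^4 = +1.
v=23: a=23^4·(≡7), b=23^1·(≡2) mod 23; (7|23)=-1, (2|23)=+1; (−1)^{4·1·11}·(-1)^1·(+1)^4 = -1.
v=∞: 57 > 0 and 23 > 0  ⇒  (a,b)_∞ = +1.
v=2: v_2(a)=-2, v_2(b)=6; units ≡ 1, 7 (mod 8); ε·ε+αω+βω = 0·1+-2·0+6·0 ≡ 0  ⇒  (a,b)_2 = +1.
Ram(57, 23) = {3, 23}; no ℚ_3-point on the conic.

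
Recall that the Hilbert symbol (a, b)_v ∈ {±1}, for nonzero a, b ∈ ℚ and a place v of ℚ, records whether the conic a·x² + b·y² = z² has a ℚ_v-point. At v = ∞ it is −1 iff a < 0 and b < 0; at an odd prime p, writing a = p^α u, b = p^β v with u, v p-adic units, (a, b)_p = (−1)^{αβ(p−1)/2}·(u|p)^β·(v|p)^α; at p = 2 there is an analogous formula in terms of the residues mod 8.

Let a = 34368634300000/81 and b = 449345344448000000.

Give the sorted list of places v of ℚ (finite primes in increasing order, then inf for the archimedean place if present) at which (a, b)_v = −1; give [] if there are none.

[2, 5, 7, 13]

(a, b) ≡ (70, 143) mod (ℚ^×)²; places V = {2, 3, 5, 7, 11, 13, ∞}.
(a,b)_11: α=2, u≡1; β=3, v≡7 (mod 11); (1|11)=+1, (7|11)=-1; sign (−1)^0·+1^3·-1^2 = +1.
(a,b)_2: α=5, β=12; u≡3, v≡7 (mod 8); ε(u)ε(v)=1·1, αω(v)=5·0, βω(u)=12·1; sum ≡ 1  ⇒  -1.
(a,b)_7: α=5, u≡6; β=4, v≡6 (mod 7); (6|7)=-1, (6|7)=-1; sign (−1)^0·-1^4·-1^5 = -1.
(a,b)_3: α=-4, u≡1; β=0, v≡2 (mod 3); (1|3)=+1, (2|3)=-1; sign (−1)^0·+1^0·-1^-4 = +1.
(a,b)_13: α=2, u≡11; β=3, v≡7 (mod 13); (11|13)=-1, (7|13)=-1; sign (−1)^0·-1^3·-1^2 = -1.
(a,b)_∞: sgn(70)=+, sgn(143)=+, so +1.
(a,b)_5: α=5, u≡1; β=6, v≡2 (mod 5); (1|5)=+1, (2|5)=-1; sign (−1)^0·+1^6·-1^5 = -1.
Ram(70, 143) = {2, 5, 7, 13}; no ℚ_2-point on the conic.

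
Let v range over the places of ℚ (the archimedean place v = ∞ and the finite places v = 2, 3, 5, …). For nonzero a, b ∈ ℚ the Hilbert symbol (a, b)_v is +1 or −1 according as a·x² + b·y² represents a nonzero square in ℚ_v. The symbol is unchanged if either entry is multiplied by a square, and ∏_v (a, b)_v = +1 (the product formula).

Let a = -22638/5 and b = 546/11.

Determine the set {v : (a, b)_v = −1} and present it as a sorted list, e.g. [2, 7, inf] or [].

[3, 11]

Mod squares: a ≡ -2310, b ≡ 6006. Check v ∈ {∞, 2, 3, 5, 7, 11, 13}.
v=11: a=11^1·(≡2), b=11^-1·(≡7) mod 11; (2|11)=-1, (7|11)=-1; (−1)^{1·-1·5}·(-1)^-1·(-1)^1 = -1.
v=∞: -2310 < 0 and 6006 > 0  ⇒  (a,b)_∞ = +1.
v=5: a=5^-1·(≡2), b=5^0·(≡1) mod 5; (2|5)=-1, (1|5)=+1; (−1)^{-1·0·2}·(-1)^0·(+1)^-1 = +1.
v=7: a=7^3·(≡5), b=7^1·(≡2) mod 7; (5|7)=-1, (2|7)=+1; (−1)^{3·1·3}·(-1)^1·(+1)^3 = +1.
v=2: v_2(a)=1, v_2(b)=1; units ≡ 5, 3 (mod 8); ε·ε+αω+βω = 0·1+1·1+1·1 ≡ 0  ⇒  (a,b)_2 = +1.
v=13: a=13^0·(≡12), b=13^1·(≡5) mod 13; (12|13)=+1, (5|13)=-1; (−1)^{0·1·6}·(+1)^1·(-1)^0 = +1.
v=3: a=3^1·(≡1), b=3^1·(≡1) mod 3; (1|3)=+1, (1|3)=+1; (−1)^{1·1·1}·(+1)^1·(+1)^1 = -1.
|Ram(-2310, 6006)| = 2, even; anisotropic at {3, 11}.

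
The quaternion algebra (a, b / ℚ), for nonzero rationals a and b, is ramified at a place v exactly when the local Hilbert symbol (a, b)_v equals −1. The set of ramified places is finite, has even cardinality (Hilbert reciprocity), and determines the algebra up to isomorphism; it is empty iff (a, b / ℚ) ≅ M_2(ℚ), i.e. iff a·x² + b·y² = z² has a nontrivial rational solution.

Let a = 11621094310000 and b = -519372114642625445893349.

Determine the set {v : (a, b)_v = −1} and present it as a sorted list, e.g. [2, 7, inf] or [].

Mod squares: a ≡ 24679, b ≡ -94829. Check v ∈ {∞, 2, 5, 7, 19, 23, 29, 31, 37}.
v=29: a=29^1·(≡2), b=29^2·(≡13) mod 29; (2|29)=-1, (13|29)=+1; (−1)^{1·2·14}·(-1)^2·(+1)^1 = +1.
v=31: a=31^2·(≡11), b=31^3·(≡10) mod 31; (11|31)=-1, (10|31)=+1; (−1)^{2·3·15}·(-1)^3·(+1)^2 = -1.
v=19: a=19^0·(≡11), b=19^3·(≡9) mod 19; (11|19)=+1, (9|19)=+1; (−1)^{0·3·9}·(+1)^3·(+1)^0 = +1.
v=5: a=5^4·(≡1), b=5^0·(≡1) mod 5; (1|5)=+1, (1|5)=+1; (−1)^{4·0·2}·(+1)^0·(+1)^4 = +1.
v=2: v_2(a)=4, v_2(b)=0; units ≡ 7, 3 (mod 8); ε·ε+αω+βω = 1·1+4·1+0·0 ≡ 1  ⇒  (a,b)_2 = -1.
v=23: a=23^1·(≡21), b=23^5·(≡22) mod 23; (21|23)=-1, (22|23)=-1; (−1)^{1·5·11}·(-1)^5·(-1)^1 = -1.
v=7: a=7^2·(≡4), b=7^3·(≡5) mod 7; (4|7)=+1, (5|7)=-1; (−1)^{2·3·3}·(+1)^3·(-1)^2 = +1.
v=∞: 24679 > 0 and -94829 < 0  ⇒  (a,b)_∞ = +1.
v=37: a=37^1·(≡28), b=37^2·(≡8) mod 37; (28|37)=+1, (8|37)=-1; (−1)^{1·2·18}·(+1)^2·(-1)^1 = -1.
Ram(24679, -94829) = {2, 23, 31, 37}; no ℚ_2-point on the conic.

[2, 23, 31, 37]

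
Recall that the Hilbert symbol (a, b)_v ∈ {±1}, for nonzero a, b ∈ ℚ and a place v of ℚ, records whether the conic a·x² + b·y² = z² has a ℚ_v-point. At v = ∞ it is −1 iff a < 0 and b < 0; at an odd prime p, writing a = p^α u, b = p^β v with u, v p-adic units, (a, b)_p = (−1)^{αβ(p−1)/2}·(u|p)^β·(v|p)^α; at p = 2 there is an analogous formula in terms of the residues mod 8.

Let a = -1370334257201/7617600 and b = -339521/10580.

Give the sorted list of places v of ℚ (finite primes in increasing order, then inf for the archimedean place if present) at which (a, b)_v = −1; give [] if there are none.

[2, inf]

(a, b) ≡ (-41, -205) mod (ℚ^×)²; places V = {2, 3, 5, 7, 13, 23, 41, ∞}.
(a,b)_3: α=-2, u≡1; β=0, v≡2 (mod 3); (1|3)=+1, (2|3)=-1; sign (−1)^0·+1^0·-1^-2 = +1.
(a,b)_5: α=-2, u≡1; β=-1, v≡4 (mod 5); (1|5)=+1, (4|5)=+1; sign (−1)^0·+1^-1·+1^-2 = +1.
(a,b)_∞: sgn(-41)=−, sgn(-205)=−, so -1.
(a,b)_41: α=3, u≡21; β=1, v≡21 (mod 41); (21|41)=+1, (21|41)=+1; sign (−1)^0·+1^1·+1^3 = +1.
(a,b)_23: α=-2, u≡22; β=-2, v≡6 (mod 23); (22|23)=-1, (6|23)=+1; sign (−1)^0·-1^-2·+1^-2 = +1.
(a,b)_2: α=-6, β=-2; u≡7, v≡3 (mod 8); ε(u)ε(v)=1·1, αω(v)=-6·1, βω(u)=-2·0; sum ≡ 1  ⇒  -1.
(a,b)_7: α=6, u≡2; β=2, v≡5 (mod 7); (2|7)=+1, (5|7)=-1; sign (−1)^0·+1^2·-1^6 = +1.
(a,b)_13: α=2, u≡7; β=2, v≡10 (mod 13); (7|13)=-1, (10|13)=+1; sign (−1)^0·-1^2·+1^2 = +1.
Ram(-41, -205) = {2, ∞}; no ℚ_2-point on the conic.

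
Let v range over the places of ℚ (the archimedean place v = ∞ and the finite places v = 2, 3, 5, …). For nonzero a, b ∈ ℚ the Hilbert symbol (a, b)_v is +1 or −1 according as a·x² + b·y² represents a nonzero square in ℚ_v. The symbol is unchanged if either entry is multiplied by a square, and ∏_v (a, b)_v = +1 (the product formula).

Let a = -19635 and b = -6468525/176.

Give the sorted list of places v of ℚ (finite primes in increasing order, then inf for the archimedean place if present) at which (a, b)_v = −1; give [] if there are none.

Mod squares: a ≡ -19635, b ≡ -231. Check v ∈ {∞, 2, 3, 5, 7, 11, 17, 37}.
v=37: a=37^0·(≡12), b=37^2·(≡7) mod 37; (12|37)=+1, (7|37)=+1; (−1)^{0·2·18}·(+1)^2·(+1)^0 = +1.
v=3: a=3^1·(≡1), b=3^3·(≡1) mod 3; (1|3)=+1, (1|3)=+1; (−1)^{1·3·1}·(+1)^3·(+1)^1 = -1.
v=11: a=11^1·(≡8), b=11^-1·(≡5) mod 11; (8|11)=-1, (5|11)=+1; (−1)^{1·-1·5}·(-1)^-1·(+1)^1 = +1.
v=17: a=17^1·(≡1), b=17^0·(≡10) mod 17; (1|17)=+1, (10|17)=-1; (−1)^{1·0·8}·(+1)^0·(-1)^1 = -1.
v=7: a=7^1·(≡2), b=7^1·(≡2) mod 7; (2|7)=+1, (2|7)=+1; (−1)^{1·1·3}·(+1)^1·(+1)^1 = -1.
v=2: v_2(a)=0, v_2(b)=-4; units ≡ 5, 1 (mod 8); ε·ε+αω+βω = 0·0+0·0+-4·1 ≡ 0  ⇒  (a,b)_2 = +1.
v=∞: -19635 < 0 and -231 < 0  ⇒  (a,b)_∞ = -1.
v=5: a=5^1·(≡3), b=5^2·(≡4) mod 5; (3|5)=-1, (4|5)=+1; (−1)^{1·2·2}·(-1)^2·(+1)^1 = +1.
(-19635, -231 / ℚ) ramifies at {3, 7, 17, ∞}: a division algebra.

[3, 7, 17, inf]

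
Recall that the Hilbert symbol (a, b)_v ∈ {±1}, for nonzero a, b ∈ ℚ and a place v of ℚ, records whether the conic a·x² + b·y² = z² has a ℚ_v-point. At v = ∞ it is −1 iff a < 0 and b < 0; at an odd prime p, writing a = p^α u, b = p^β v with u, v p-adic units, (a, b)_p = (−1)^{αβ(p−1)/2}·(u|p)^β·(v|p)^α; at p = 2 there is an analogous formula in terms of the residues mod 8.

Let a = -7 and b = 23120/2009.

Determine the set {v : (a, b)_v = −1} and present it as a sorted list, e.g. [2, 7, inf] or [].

Mod squares: a ≡ -7, b ≡ 205. Check v ∈ {∞, 2, 5, 7, 17, 41}.
v=5: a=5^0·(≡3), b=5^1·(≡1) mod 5; (3|5)=-1, (1|5)=+1; (−1)^{0·1·2}·(-1)^1·(+1)^0 = -1.
v=∞: -7 < 0 and 205 > 0  ⇒  (a,b)_∞ = +1.
v=2: v_2(a)=0, v_2(b)=4; units ≡ 1, 5 (mod 8); ε·ε+αω+βω = 0·0+0·1+4·0 ≡ 0  ⇒  (a,b)_2 = +1.
v=17: a=17^0·(≡10), b=17^2·(≡4) mod 17; (10|17)=-1, (4|17)=+1; (−1)^{0·2·8}·(-1)^2·(+1)^0 = +1.
v=41: a=41^0·(≡34), b=41^-1·(≡20) mod 41; (34|41)=-1, (20|41)=+1; (−1)^{0·-1·20}·(-1)^-1·(+1)^0 = -1.
v=7: a=7^1·(≡6), b=7^-2·(≡1) mod 7; (6|7)=-1, (1|7)=+1; (−1)^{1·-2·3}·(-1)^-2·(+1)^1 = +1.
(-7, 205 / ℚ) ramifies at {5, 41}: a division algebra.

[5, 41]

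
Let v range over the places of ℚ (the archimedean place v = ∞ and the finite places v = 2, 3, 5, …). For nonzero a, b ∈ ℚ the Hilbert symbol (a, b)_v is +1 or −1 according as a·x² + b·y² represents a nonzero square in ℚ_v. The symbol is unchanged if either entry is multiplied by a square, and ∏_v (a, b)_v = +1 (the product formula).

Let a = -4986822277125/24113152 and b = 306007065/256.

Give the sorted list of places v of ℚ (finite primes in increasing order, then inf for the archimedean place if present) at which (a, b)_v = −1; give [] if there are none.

(a, b) ≡ (-31395, 10465) mod (ℚ^×)²; places V = {2, 3, 5, 7, 13, 19, 23, 29, ∞}.
(a,b)_7: α=-1, u≡4; β=1, v≡2 (mod 7); (4|7)=+1, (2|7)=+1; sign (−1)^1·+1^1·+1^-1 = -1.
(a,b)_29: α=-2, u≡27; β=0, v≡13 (mod 29); (27|29)=-1, (13|29)=+1; sign (−1)^0·-1^0·+1^-2 = +1.
(a,b)_5: α=3, u≡4; β=1, v≡3 (mod 5); (4|5)=+1, (3|5)=-1; sign (−1)^0·+1^1·-1^3 = -1.
(a,b)_∞: sgn(-31395)=−, sgn(10465)=+, so +1.
(a,b)_3: α=7, u≡2; β=4, v≡1 (mod 3); (2|3)=-1, (1|3)=+1; sign (−1)^0·-1^4·+1^7 = +1.
(a,b)_13: α=3, u≡4; β=1, v≡1 (mod 13); (4|13)=+1, (1|13)=+1; sign (−1)^0·+1^1·+1^3 = +1.
(a,b)_19: α=2, u≡13; β=2, v≡2 (mod 19); (13|19)=-1, (2|19)=-1; sign (−1)^0·-1^2·-1^2 = +1.
(a,b)_23: α=1, u≡11; β=1, v≡2 (mod 23); (11|23)=-1, (2|23)=+1; sign (−1)^1·-1^1·+1^1 = +1.
(a,b)_2: α=-12, β=-8; u≡5, v≡1 (mod 8); ε(u)ε(v)=0·0, αω(v)=-12·0, βω(u)=-8·1; sum ≡ 0  ⇒  +1.
Ram(-31395, 10465) = {5, 7}; no ℚ_5-point on the conic.

[5, 7]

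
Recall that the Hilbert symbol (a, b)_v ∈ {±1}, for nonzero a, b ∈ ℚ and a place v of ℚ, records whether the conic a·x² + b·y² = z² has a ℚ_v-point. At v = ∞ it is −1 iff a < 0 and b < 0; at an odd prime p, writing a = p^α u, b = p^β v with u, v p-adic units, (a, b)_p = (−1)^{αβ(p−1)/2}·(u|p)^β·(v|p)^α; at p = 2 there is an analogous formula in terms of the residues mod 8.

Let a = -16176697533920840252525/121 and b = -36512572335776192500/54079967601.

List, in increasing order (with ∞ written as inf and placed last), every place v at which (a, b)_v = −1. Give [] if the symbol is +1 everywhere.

Mod squares: a ≡ -2021, b ≡ -39997. Check v ∈ {∞, 2, 3, 5, 7, 11, 13, 23, 29, 37, 43, 47}.
v=7: a=7^2·(≡2), b=7^0·(≡1) mod 7; (2|7)=+1, (1|7)=+1; (−1)^{2·0·3}·(+1)^0·(+1)^2 = +1.
v=43: a=43^3·(≡19), b=43^2·(≡25) mod 43; (19|43)=-1, (25|43)=+1; (−1)^{3·2·21}·(-1)^2·(+1)^3 = +1.
v=∞: -2021 < 0 and -39997 < 0  ⇒  (a,b)_∞ = -1.
v=3: a=3^0·(≡1), b=3^-12·(≡2) mod 3; (1|3)=+1, (2|3)=-1; (−1)^{0·-12·1}·(+1)^-12·(-1)^0 = +1.
v=29: a=29^0·(≡16), b=29^-2·(≡7) mod 29; (16|29)=+1, (7|29)=+1; (−1)^{0·-2·14}·(+1)^-2·(+1)^0 = +1.
v=5: a=5^2·(≡4), b=5^4·(≡2) mod 5; (4|5)=+1, (2|5)=-1; (−1)^{2·4·2}·(+1)^4·(-1)^2 = +1.
v=11: a=11^-2·(≡9), b=11^-2·(≡2) mod 11; (9|11)=+1, (2|11)=-1; (−1)^{-2·-2·5}·(+1)^-2·(-1)^-2 = +1.
v=13: a=13^0·(≡8), b=13^2·(≡1) mod 13; (8|13)=-1, (1|13)=+1; (−1)^{0·2·6}·(-1)^2·(+1)^0 = +1.
v=2: v_2(a)=0, v_2(b)=2; units ≡ 3, 3 (mod 8); ε·ε+αω+βω = 1·1+0·1+2·1 ≡ 1  ⇒  (a,b)_2 = -1.
v=47: a=47^5·(≡42), b=47^3·(≡24) mod 47; (42|47)=+1, (24|47)=+1; (−1)^{5·3·23}·(+1)^3·(+1)^5 = -1.
v=23: a=23^2·(≡2), b=23^3·(≡16) mod 23; (2|23)=+1, (16|23)=+1; (−1)^{2·3·11}·(+1)^3·(+1)^2 = +1.
v=37: a=37^2·(≡13), b=37^1·(≡19) mod 37; (13|37)=-1, (19|37)=-1; (−1)^{2·1·18}·(-1)^1·(-1)^2 = -1.
(-2021, -39997 / ℚ) ramifies at {2, 37, 47, ∞}: a division algebra.

[2, 37, 47, inf]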